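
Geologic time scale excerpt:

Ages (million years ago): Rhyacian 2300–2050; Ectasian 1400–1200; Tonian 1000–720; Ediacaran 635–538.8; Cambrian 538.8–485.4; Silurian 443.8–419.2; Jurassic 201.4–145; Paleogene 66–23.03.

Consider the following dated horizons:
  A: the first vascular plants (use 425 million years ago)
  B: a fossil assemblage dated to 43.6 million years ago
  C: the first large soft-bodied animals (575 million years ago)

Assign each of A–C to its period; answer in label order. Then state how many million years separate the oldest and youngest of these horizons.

A — Silurian; B — Paleogene; C — Ediacaran; span 531.4 million years

A: 425 Ma lies in 443.8–419.2 Ma, so Silurian.
B: 43.6 Ma lies in 66–23.03 Ma, so Paleogene.
C: 575 Ma lies in 635–538.8 Ma, so Ediacaran.
Oldest = 575 Ma, youngest = 43.6 Ma → span 531.4 Myr.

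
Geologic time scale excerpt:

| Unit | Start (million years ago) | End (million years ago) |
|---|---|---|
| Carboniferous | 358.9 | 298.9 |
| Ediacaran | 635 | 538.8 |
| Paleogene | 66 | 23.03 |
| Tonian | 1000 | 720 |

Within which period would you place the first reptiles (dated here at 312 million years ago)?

Carboniferous

312 Ma lies between 358.9 and 298.9 Ma, so it falls in the Carboniferous.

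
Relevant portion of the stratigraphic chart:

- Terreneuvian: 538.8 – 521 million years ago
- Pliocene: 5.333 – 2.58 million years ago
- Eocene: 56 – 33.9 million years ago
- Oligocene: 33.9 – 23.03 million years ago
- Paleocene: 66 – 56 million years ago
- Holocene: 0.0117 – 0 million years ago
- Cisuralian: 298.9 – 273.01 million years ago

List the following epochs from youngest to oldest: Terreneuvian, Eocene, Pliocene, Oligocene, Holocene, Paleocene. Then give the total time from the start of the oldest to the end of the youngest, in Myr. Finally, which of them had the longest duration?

Start ages (Ma): Terreneuvian 538.8, Paleocene 66, Eocene 56, Oligocene 33.9, Pliocene 5.333, Holocene 0.0117.
Ordered youngest to oldest: Holocene, Pliocene, Oligocene, Eocene, Paleocene, Terreneuvian.
Span = 538.8 − 0 = 538.8 Myr.
Durations: Terreneuvian 17.8, Paleocene 10, Eocene 22.1, Pliocene 2.753, Oligocene 10.87, Holocene 0.0117 → longest is Eocene (22.1 Myr).

Holocene, Pliocene, Oligocene, Eocene, Paleocene, Terreneuvian; total span 538.8 Myr; longest is Eocene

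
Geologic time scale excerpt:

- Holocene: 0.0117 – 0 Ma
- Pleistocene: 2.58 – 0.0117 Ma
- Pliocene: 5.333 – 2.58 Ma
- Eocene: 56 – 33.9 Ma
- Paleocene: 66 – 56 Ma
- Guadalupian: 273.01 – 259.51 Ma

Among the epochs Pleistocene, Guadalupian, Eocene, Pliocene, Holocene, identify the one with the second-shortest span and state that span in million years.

Start − end for each: Pleistocene 2.58 − 0.0117 = 2.5683; Guadalupian 273.01 − 259.51 = 13.5; Eocene 56 − 33.9 = 22.1; Pliocene 5.333 − 2.58 = 2.753; Holocene 0.0117 − 0 = 0.0117.
Ranking these from shortest: Holocene < Pleistocene < Pliocene < Guadalupian < Eocene.
Position 2 in that ranking is Pleistocene, which lasted 2.5683 Myr.

Pleistocene, 2.5683 million years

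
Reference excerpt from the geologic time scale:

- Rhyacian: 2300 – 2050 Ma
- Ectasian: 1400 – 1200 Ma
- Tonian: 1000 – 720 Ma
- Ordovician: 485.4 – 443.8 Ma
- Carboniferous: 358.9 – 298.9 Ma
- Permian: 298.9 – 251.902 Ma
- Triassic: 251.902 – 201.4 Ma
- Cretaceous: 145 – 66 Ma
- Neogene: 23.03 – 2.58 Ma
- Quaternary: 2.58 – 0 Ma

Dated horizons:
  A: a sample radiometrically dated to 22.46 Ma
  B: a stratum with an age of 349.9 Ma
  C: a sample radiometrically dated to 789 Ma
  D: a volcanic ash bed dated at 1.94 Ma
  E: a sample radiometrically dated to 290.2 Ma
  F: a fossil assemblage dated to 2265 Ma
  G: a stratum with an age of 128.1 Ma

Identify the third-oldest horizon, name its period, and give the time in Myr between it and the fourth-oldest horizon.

B, in the Carboniferous; 59.7 million years to E

Sorted oldest-first by Ma: F (2265), C (789), B (349.9), E (290.2), G (128.1), A (22.46), D (1.94).
The third oldest is B at 349.9 Ma, which lies in 358.9–298.9 Ma: the Carboniferous.
The fourth oldest is E at 290.2 Ma; separation = |349.9 − 290.2| = 59.7 Myr.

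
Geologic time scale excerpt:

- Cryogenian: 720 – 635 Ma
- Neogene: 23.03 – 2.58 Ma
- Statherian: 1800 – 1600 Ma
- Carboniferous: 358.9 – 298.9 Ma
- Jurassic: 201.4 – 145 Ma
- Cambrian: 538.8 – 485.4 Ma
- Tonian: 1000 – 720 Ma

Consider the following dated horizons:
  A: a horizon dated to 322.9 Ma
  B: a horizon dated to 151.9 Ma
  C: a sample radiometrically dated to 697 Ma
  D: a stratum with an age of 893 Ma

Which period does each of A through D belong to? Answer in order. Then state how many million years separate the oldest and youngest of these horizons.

A: 322.9 Ma lies in 358.9–298.9 Ma, so Carboniferous.
B: 151.9 Ma lies in 201.4–145 Ma, so Jurassic.
C: 697 Ma lies in 720–635 Ma, so Cryogenian.
D: 893 Ma lies in 1000–720 Ma, so Tonian.
Oldest = 893 Ma, youngest = 151.9 Ma → span 741.1 Myr.

A — Carboniferous; B — Jurassic; C — Cryogenian; D — Tonian; span 741.1 million years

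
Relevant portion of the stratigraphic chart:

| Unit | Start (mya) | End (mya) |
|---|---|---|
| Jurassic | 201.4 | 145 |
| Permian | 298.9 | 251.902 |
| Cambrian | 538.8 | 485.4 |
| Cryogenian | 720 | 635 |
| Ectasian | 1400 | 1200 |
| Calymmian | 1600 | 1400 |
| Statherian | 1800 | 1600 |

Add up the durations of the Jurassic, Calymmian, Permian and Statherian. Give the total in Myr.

503.398 million years

Duration is start − end for each: (201.4 − 145) + (1600 − 1400) + (298.9 − 251.902) + (1800 − 1600).
That is 56.4 + 200 + 46.998 + 200, which totals 503.398 million years.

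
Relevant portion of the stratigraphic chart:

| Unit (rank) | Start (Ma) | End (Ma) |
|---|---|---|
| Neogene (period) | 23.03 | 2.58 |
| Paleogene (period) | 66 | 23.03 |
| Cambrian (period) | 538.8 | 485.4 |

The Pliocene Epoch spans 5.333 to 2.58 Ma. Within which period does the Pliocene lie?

Neogene

The Pliocene (5.333–2.58 Ma) lies entirely within 23.03–2.58 Ma, the Neogene Period.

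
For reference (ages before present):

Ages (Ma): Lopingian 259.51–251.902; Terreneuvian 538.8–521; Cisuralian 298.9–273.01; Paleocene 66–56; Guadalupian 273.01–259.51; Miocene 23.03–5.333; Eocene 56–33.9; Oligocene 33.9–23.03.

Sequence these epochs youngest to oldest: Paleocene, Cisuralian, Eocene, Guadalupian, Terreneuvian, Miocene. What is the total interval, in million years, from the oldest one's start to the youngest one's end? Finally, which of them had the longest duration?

Miocene → Eocene → Paleocene → Guadalupian → Cisuralian → Terreneuvian; total span 533.467 Myr; longest is Cisuralian

Start ages (Ma): Terreneuvian 538.8, Cisuralian 298.9, Guadalupian 273.01, Paleocene 66, Eocene 56, Miocene 23.03.
Ordered youngest to oldest: Miocene, Eocene, Paleocene, Guadalupian, Cisuralian, Terreneuvian.
Span = 538.8 − 5.333 = 533.467 Myr.
Durations: Cisuralian 25.89, Guadalupian 13.5, Paleocene 10, Terreneuvian 17.8, Miocene 17.697, Eocene 22.1 → longest is Cisuralian (25.89 Myr).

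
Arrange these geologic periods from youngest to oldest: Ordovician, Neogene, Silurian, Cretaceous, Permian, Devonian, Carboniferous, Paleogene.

Group by era (each group listed oldest first) — Paleozoic: Ordovician, Silurian, Devonian, Carboniferous, Permian; Mesozoic: Cretaceous; Cenozoic: Paleogene, Neogene. The eras run Paleozoic → Mesozoic → Cenozoic. Concatenating the groups in that era order and then reversing gives youngest to oldest.

Neogene, Paleogene, Cretaceous, Permian, Carboniferous, Devonian, Silurian, Ordovician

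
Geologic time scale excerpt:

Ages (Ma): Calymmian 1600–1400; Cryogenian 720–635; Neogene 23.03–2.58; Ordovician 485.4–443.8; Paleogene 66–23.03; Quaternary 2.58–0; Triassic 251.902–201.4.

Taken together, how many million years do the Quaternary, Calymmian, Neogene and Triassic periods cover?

273.532 million years

Duration is start − end for each: (2.58 − 0) + (1600 − 1400) + (23.03 − 2.58) + (251.902 − 201.4).
That is 2.58 + 200 + 20.45 + 50.502, which totals 273.532 million years.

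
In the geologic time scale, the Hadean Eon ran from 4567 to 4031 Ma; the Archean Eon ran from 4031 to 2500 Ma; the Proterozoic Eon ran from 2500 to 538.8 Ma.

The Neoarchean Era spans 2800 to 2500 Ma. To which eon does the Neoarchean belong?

Archean

The Neoarchean (2800–2500 Ma) lies entirely within 4031–2500 Ma, the Archean Eon.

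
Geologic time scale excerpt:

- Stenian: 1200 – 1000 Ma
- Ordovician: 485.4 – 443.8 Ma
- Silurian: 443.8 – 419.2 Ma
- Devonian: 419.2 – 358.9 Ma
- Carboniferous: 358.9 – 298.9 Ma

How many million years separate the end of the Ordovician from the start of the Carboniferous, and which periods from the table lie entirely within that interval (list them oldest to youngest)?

The Ordovician closes at 443.8 Ma and the Carboniferous opens at 358.9 Ma, so the interval is 443.8 − 358.9 = 84.9 Myr.
A period fits inside if it starts at or after 443.8 Ma and ends at or before 358.9 Ma; oldest first that gives Silurian, Devonian.

84.9 million years; Silurian, Devonian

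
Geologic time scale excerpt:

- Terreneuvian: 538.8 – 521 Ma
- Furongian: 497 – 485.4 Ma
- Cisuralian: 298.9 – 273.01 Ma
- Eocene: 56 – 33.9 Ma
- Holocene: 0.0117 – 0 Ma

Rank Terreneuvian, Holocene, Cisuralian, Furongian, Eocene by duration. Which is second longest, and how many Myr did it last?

Eocene, 22.1 million years

Durations: Terreneuvian 17.8; Holocene 0.0117; Cisuralian 25.89; Furongian 11.6; Eocene 22.1 Myr.
Sorted longest-first: Cisuralian (25.89), Eocene (22.1), Terreneuvian (17.8), Furongian (11.6), Holocene (0.0117).
The second longest is Eocene at 22.1 Myr.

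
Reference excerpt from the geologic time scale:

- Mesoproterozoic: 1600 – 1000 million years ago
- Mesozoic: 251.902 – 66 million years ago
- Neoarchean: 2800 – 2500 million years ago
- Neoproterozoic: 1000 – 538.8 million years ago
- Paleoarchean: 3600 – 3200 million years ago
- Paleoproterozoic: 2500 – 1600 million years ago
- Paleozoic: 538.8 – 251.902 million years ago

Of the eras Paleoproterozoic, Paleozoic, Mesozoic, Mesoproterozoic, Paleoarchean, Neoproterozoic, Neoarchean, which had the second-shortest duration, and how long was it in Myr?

Paleozoic, 286.898 million years

Durations: Paleoproterozoic 900; Paleozoic 286.898; Mesozoic 185.902; Mesoproterozoic 600; Paleoarchean 400; Neoproterozoic 461.2; Neoarchean 300 Myr.
Sorted shortest-first: Mesozoic (185.902), Paleozoic (286.898), Neoarchean (300), Paleoarchean (400), Neoproterozoic (461.2), Mesoproterozoic (600), Paleoproterozoic (900).
The second shortest is Paleozoic at 286.898 Myr.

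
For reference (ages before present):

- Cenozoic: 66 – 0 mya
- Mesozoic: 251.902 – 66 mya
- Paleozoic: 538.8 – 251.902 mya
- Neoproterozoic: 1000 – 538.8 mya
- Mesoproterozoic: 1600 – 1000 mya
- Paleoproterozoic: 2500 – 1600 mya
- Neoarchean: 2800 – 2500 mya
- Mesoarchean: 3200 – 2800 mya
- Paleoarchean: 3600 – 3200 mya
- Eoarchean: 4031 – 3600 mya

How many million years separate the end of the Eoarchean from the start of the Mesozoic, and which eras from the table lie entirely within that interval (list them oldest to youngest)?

3348.098 million years; Paleoarchean, Mesoarchean, Neoarchean, Paleoproterozoic, Mesoproterozoic, Neoproterozoic, Paleozoic

End of Eoarchean = 3600 Ma; start of Mesozoic = 251.902 Ma.
Gap = 3600 − 251.902 = 3348.098 Myr.
Eras wholly inside 3600–251.902 Ma: Paleoarchean (3600–3200), Mesoarchean (3200–2800), Neoarchean (2800–2500), Paleoproterozoic (2500–1600), Mesoproterozoic (1600–1000), Neoproterozoic (1000–538.8), Paleozoic (538.8–251.902).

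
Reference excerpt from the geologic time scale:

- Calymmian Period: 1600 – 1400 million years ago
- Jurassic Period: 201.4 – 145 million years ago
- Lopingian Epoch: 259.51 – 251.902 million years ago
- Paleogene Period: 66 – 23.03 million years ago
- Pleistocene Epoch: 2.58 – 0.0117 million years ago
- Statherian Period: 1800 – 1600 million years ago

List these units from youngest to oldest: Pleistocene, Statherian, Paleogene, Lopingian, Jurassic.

Pleistocene, Paleogene, Jurassic, Lopingian, Statherian

Read off each span (Ma): Pleistocene 2.58–0.0117; Statherian 1800–1600; Paleogene 66–23.03; Lopingian 259.51–251.902; Jurassic 201.4–145.
Larger Ma is older, so oldest→youngest is Statherian, Lopingian, Jurassic, Paleogene, Pleistocene; reverse it for youngest→oldest.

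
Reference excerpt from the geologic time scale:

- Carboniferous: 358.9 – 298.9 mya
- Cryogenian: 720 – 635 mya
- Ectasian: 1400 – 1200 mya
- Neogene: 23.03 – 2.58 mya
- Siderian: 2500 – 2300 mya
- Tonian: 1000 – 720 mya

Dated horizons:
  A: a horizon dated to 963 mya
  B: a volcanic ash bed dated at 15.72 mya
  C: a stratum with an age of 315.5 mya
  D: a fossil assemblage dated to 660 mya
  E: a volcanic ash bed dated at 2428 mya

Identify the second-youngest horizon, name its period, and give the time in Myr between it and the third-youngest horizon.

Smaller Ma means younger, so youngest first: B 15.72 < C 315.5 < D 660 < A 963 < E 2428.
Counting 2 along gives C (315.5 Ma); the excerpt puts that inside the Carboniferous, 358.9–298.9 Ma.
Next in line is D (660 Ma), and 660 − 315.5 = 344.5 Myr.

C, in the Carboniferous; 344.5 million years to D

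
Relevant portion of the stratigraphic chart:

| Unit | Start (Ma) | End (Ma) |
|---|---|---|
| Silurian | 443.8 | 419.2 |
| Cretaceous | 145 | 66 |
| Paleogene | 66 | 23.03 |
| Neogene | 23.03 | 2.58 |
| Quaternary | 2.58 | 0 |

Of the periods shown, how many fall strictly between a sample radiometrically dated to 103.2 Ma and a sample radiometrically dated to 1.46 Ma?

2

The older date is 103.2 Ma and the younger is 1.46 Ma.
Periods with start < 103.2 and end > 1.46 Ma: Paleogene (66–23.03), Neogene (23.03–2.58).
That is 2 complete periods.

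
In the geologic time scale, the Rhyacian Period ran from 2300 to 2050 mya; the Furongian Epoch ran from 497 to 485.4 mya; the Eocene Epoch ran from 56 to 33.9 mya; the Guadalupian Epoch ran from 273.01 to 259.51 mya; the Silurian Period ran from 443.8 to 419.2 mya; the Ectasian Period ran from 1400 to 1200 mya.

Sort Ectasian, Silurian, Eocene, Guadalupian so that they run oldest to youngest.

Ectasian, Silurian, Guadalupian, Eocene

Read off each span (Ma): Ectasian 1400–1200; Silurian 443.8–419.2; Eocene 56–33.9; Guadalupian 273.01–259.51.
Larger Ma is older, so oldest→youngest is Ectasian, Silurian, Guadalupian, Eocene.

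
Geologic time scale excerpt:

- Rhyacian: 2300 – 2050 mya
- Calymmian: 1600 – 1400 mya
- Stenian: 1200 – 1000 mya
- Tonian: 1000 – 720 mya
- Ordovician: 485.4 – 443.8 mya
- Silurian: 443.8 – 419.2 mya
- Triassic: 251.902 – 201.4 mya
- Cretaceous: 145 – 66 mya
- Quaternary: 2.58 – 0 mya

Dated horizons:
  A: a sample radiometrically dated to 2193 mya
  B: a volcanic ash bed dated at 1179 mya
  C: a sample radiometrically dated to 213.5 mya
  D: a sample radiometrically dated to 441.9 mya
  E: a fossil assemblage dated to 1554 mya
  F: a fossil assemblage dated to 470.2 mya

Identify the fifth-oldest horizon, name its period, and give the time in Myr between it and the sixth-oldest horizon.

D, in the Silurian; 228.4 million years to C

Larger Ma means older, so oldest first: A 2193 > E 1554 > B 1179 > F 470.2 > D 441.9 > C 213.5.
Counting 5 along gives D (441.9 Ma); the excerpt puts that inside the Silurian, 443.8–419.2 Ma.
Next in line is C (213.5 Ma), and 441.9 − 213.5 = 228.4 Myr.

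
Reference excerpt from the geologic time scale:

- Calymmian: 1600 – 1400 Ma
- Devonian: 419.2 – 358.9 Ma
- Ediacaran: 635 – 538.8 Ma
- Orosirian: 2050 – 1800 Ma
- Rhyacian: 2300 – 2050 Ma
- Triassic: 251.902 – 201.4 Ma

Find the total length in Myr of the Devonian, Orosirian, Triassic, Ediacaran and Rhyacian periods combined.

707.002 million years

Duration is start − end for each: (419.2 − 358.9) + (2050 − 1800) + (251.902 − 201.4) + (635 − 538.8) + (2300 − 2050).
That is 60.3 + 250 + 50.502 + 96.2 + 250, which totals 707.002 million years.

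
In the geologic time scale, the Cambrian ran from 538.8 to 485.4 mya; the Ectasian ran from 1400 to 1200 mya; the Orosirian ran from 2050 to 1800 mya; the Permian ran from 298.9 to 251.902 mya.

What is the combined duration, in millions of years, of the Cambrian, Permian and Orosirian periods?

Each duration: Cambrian = 53.4; Permian = 46.998; Orosirian = 250.
Sum: 53.4 + 46.998 + 250 = 350.398 Myr.

350.398 million years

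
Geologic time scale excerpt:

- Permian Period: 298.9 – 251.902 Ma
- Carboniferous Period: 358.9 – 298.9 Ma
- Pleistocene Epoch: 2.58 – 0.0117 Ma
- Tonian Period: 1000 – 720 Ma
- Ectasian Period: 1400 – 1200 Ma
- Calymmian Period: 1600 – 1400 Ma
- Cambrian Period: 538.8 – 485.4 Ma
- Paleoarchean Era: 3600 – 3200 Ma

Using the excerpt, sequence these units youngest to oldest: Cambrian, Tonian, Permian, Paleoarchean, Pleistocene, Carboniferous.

The oldest of these is Paleoarchean (starts 3600 Ma) and the youngest is Pleistocene (ends 0.0117 Ma).
In between, by decreasing start age: Tonian (1000), Cambrian (538.8), Carboniferous (358.9), Permian (298.9).
Listing youngest first means reversing that sequence.

Pleistocene, then Permian, then Carboniferous, then Cambrian, then Tonian, then Paleoarchean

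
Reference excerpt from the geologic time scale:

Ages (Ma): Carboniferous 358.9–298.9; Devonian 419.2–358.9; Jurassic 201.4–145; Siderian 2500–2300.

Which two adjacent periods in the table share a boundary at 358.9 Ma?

Devonian and Carboniferous

The Devonian ends at 358.9 Ma and the Carboniferous begins at 358.9 Ma, so they share that boundary.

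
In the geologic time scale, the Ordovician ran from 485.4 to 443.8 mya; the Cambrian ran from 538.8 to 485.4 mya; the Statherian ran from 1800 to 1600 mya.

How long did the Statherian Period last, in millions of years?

200 million years

1800 − 1600 = 200 million years.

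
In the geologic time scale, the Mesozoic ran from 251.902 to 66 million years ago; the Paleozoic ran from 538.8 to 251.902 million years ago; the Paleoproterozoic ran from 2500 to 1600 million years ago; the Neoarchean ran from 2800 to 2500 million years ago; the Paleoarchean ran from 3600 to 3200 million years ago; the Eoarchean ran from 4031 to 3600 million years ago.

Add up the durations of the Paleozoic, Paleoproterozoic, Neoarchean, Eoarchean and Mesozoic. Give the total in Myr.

2103.8 million years

Duration is start − end for each: (538.8 − 251.902) + (2500 − 1600) + (2800 − 2500) + (4031 − 3600) + (251.902 − 66).
That is 286.898 + 900 + 300 + 431 + 185.902, which totals 2103.8 million years.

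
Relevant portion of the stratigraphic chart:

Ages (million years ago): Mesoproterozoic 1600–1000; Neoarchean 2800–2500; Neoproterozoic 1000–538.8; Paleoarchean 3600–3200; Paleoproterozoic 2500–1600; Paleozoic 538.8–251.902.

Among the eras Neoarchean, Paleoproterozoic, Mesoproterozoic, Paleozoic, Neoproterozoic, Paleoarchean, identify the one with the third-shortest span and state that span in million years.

Paleoarchean, 400 million years

Durations: Neoarchean 300; Paleoproterozoic 900; Mesoproterozoic 600; Paleozoic 286.898; Neoproterozoic 461.2; Paleoarchean 400 Myr.
Sorted shortest-first: Paleozoic (286.898), Neoarchean (300), Paleoarchean (400), Neoproterozoic (461.2), Mesoproterozoic (600), Paleoproterozoic (900).
The third shortest is Paleoarchean at 400 Myr.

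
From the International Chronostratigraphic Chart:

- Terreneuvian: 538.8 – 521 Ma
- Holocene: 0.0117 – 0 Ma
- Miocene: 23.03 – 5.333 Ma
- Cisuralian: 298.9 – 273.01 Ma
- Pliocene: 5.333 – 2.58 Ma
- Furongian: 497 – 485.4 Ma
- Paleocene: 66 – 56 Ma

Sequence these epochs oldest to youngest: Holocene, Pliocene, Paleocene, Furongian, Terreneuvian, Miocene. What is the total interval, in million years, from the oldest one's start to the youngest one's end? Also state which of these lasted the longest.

Terreneuvian → Furongian → Paleocene → Miocene → Pliocene → Holocene; total span 538.8 Myr; longest is Terreneuvian

From the excerpt: Holocene 0.0117–0; Pliocene 5.333–2.58; Paleocene 66–56; Furongian 497–485.4; Terreneuvian 538.8–521; Miocene 23.03–5.333 (Ma).
Larger Ma is earlier, so the oldest is Terreneuvian and the youngest is Holocene; oldest to youngest: Terreneuvian, Furongian, Paleocene, Miocene, Pliocene, Holocene.
Oldest start 538.8 minus youngest end 0 gives 538.8 Myr overall.
Individual lengths (start − end): Paleocene 10; Pliocene 2.753; Terreneuvian 17.8; Holocene 0.0117; Furongian 11.6; Miocene 17.697. The largest is Terreneuvian at 17.8 Myr.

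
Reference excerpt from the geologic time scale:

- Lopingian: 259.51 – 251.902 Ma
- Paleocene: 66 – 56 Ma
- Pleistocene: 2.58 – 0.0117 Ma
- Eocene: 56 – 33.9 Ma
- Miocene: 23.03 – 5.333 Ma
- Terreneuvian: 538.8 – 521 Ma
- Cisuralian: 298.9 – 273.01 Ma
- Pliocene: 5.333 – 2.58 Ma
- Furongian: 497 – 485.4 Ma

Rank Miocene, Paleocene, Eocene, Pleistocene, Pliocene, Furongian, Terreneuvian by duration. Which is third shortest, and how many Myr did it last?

Paleocene, 10 million years

Durations: Miocene 17.697; Paleocene 10; Eocene 22.1; Pleistocene 2.5683; Pliocene 2.753; Furongian 11.6; Terreneuvian 17.8 Myr.
Sorted shortest-first: Pleistocene (2.5683), Pliocene (2.753), Paleocene (10), Furongian (11.6), Miocene (17.697), Terreneuvian (17.8), Eocene (22.1).
The third shortest is Paleocene at 10 Myr.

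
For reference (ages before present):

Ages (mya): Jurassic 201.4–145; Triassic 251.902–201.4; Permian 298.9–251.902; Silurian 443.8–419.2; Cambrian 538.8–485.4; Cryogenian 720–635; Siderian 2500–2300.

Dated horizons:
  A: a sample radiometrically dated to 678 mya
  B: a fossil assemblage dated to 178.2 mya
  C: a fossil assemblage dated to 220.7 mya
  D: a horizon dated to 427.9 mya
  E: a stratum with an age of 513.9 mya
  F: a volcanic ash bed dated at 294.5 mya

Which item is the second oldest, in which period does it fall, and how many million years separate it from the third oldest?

Larger Ma means older, so oldest first: A 678 > E 513.9 > D 427.9 > F 294.5 > C 220.7 > B 178.2.
Counting 2 along gives E (513.9 Ma); the excerpt puts that inside the Cambrian, 538.8–485.4 Ma.
Next in line is D (427.9 Ma), and 513.9 − 427.9 = 86 Myr.

E, in the Cambrian; 86 million years to D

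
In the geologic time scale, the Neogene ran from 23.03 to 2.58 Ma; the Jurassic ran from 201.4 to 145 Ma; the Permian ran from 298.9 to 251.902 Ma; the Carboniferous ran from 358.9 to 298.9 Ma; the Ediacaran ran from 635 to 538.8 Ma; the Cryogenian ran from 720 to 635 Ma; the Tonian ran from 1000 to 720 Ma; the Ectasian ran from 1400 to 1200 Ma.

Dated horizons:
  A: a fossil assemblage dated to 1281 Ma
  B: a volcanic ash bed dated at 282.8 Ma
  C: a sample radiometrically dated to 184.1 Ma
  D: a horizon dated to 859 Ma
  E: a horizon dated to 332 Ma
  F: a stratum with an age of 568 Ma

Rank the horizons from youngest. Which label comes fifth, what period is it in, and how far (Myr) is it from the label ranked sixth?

Smaller Ma means younger, so youngest first: C 184.1 < B 282.8 < E 332 < F 568 < D 859 < A 1281.
Counting 5 along gives D (859 Ma); the excerpt puts that inside the Tonian, 1000–720 Ma.
Next in line is A (1281 Ma), and 1281 − 859 = 422 Myr.

D, in the Tonian; 422 million years to A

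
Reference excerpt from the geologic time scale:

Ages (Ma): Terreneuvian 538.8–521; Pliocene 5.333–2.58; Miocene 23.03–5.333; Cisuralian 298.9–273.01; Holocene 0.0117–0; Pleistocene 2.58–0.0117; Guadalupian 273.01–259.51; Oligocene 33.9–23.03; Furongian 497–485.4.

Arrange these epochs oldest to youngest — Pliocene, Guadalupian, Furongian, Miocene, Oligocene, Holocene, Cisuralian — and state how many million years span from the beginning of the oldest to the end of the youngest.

From the excerpt: Pliocene 5.333–2.58; Guadalupian 273.01–259.51; Furongian 497–485.4; Miocene 23.03–5.333; Oligocene 33.9–23.03; Holocene 0.0117–0; Cisuralian 298.9–273.01 (Ma).
Larger Ma is earlier, so the oldest is Furongian and the youngest is Holocene; oldest to youngest: Furongian, Cisuralian, Guadalupian, Oligocene, Miocene, Pliocene, Holocene.
Oldest start 497 minus youngest end 0 gives 497 Myr overall.

Furongian, Cisuralian, Guadalupian, Oligocene, Miocene, Pliocene, Holocene; total span 497 Myr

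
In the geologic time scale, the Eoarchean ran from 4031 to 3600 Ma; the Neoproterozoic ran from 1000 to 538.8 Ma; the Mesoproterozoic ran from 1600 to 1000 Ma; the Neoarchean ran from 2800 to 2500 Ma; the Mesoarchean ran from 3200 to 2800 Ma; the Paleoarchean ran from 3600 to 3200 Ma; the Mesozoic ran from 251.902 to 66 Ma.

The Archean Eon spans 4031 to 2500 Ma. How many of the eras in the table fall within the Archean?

4

Eras inside 4031–2500 Ma: Eoarchean, Paleoarchean, Mesoarchean, Neoarchean — 4 in total.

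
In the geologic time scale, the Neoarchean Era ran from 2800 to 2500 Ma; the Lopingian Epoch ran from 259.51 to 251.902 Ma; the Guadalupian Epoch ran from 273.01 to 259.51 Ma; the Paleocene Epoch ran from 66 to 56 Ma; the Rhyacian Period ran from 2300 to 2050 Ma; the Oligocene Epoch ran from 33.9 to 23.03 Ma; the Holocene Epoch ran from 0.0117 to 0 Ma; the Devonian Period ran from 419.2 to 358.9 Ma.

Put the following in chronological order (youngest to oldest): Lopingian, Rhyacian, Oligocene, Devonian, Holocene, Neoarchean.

Holocene → Oligocene → Lopingian → Devonian → Rhyacian → Neoarchean

The oldest of these is Neoarchean (starts 2800 Ma) and the youngest is Holocene (ends 0 Ma).
In between, by decreasing start age: Rhyacian (2300), Devonian (419.2), Lopingian (259.51), Oligocene (33.9).
Listing youngest first means reversing that sequence.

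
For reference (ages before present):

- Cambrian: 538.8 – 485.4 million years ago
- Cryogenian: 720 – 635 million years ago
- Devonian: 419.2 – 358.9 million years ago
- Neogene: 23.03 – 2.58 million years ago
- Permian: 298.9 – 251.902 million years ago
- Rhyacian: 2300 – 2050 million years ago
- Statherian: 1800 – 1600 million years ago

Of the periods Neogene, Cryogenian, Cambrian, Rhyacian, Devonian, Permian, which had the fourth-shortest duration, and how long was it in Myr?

Devonian, 60.3 million years

Durations: Neogene 20.45; Cryogenian 85; Cambrian 53.4; Rhyacian 250; Devonian 60.3; Permian 46.998 Myr.
Sorted shortest-first: Neogene (20.45), Permian (46.998), Cambrian (53.4), Devonian (60.3), Cryogenian (85), Rhyacian (250).
The fourth shortest is Devonian at 60.3 Myr.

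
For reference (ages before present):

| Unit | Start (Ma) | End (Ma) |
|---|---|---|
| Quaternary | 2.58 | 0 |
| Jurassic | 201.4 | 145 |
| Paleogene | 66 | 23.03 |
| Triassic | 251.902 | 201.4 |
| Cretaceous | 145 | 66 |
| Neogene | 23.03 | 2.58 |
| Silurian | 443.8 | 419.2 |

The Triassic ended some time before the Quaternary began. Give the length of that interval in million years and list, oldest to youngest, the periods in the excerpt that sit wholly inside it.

End of Triassic = 201.4 Ma; start of Quaternary = 2.58 Ma.
Gap = 201.4 − 2.58 = 198.82 Myr.
Periods wholly inside 201.4–2.58 Ma: Jurassic (201.4–145), Cretaceous (145–66), Paleogene (66–23.03), Neogene (23.03–2.58).

198.82 million years; Jurassic, Cretaceous, Paleogene, Neogene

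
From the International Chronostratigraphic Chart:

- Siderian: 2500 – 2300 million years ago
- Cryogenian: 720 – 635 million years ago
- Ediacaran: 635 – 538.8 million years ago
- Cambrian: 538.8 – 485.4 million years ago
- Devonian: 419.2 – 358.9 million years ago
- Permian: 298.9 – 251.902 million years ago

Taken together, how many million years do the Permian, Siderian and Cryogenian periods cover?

331.998 million years

Duration is start − end for each: (298.9 − 251.902) + (2500 − 2300) + (720 − 635).
That is 46.998 + 200 + 85, which totals 331.998 million years.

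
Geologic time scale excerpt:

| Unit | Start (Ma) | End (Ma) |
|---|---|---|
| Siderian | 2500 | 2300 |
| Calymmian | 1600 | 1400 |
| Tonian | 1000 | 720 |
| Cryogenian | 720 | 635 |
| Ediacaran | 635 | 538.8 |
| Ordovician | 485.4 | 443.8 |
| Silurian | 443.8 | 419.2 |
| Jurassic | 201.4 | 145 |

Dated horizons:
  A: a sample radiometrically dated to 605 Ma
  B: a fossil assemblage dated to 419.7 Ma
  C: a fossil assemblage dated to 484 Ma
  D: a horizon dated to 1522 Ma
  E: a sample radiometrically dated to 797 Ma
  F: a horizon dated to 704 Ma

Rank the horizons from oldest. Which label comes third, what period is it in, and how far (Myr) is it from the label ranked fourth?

Sorted oldest-first by Ma: D (1522), E (797), F (704), A (605), C (484), B (419.7).
The third oldest is F at 704 Ma, which lies in 720–635 Ma: the Cryogenian.
The fourth oldest is A at 605 Ma; separation = |704 − 605| = 99 Myr.

F, in the Cryogenian; 99 million years to A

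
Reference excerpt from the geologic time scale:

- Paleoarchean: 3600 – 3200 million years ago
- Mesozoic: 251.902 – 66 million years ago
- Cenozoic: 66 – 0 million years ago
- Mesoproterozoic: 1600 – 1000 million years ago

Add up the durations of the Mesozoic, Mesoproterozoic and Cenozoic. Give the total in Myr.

Duration is start − end for each: (251.902 − 66) + (1600 − 1000) + (66 − 0).
That is 185.902 + 600 + 66, which totals 851.902 million years.

851.902 million years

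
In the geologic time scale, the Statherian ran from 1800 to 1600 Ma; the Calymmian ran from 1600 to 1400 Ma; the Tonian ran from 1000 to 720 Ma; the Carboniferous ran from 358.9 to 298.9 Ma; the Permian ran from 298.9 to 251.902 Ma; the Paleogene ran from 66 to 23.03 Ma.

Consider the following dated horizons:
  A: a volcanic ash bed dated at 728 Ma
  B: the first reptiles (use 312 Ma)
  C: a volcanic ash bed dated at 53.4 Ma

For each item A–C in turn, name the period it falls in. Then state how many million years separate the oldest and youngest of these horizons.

A: 728 Ma lies in 1000–720 Ma, so Tonian.
B: 312 Ma lies in 358.9–298.9 Ma, so Carboniferous.
C: 53.4 Ma lies in 66–23.03 Ma, so Paleogene.
Oldest = 728 Ma, youngest = 53.4 Ma → span 674.6 Myr.

A — Tonian; B — Carboniferous; C — Paleogene; span 674.6 million years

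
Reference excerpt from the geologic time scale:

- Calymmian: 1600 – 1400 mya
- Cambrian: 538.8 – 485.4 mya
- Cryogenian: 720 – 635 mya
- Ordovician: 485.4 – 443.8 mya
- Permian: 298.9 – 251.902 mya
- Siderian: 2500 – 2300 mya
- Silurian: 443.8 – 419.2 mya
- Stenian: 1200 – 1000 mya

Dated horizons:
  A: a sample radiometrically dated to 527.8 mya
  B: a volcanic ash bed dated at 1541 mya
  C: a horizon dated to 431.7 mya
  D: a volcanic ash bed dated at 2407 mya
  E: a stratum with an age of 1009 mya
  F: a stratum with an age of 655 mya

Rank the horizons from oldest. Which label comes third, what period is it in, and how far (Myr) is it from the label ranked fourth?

Sorted oldest-first by Ma: D (2407), B (1541), E (1009), F (655), A (527.8), C (431.7).
The third oldest is E at 1009 Ma, which lies in 1200–1000 Ma: the Stenian.
The fourth oldest is F at 655 Ma; separation = |1009 − 655| = 354 Myr.

E, in the Stenian; 354 million years to F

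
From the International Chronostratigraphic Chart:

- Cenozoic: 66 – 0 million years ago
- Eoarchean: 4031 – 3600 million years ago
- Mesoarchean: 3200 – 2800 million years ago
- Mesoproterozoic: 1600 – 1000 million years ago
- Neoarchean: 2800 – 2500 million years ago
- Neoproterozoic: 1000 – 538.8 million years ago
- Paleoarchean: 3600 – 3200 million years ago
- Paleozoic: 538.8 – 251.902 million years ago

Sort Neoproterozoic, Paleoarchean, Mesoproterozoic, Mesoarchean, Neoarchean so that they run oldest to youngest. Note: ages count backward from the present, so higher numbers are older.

The oldest of these is Paleoarchean (starts 3600 Ma) and the youngest is Neoproterozoic (ends 538.8 Ma).
In between, by decreasing start age: Mesoarchean (3200), Neoarchean (2800), Mesoproterozoic (1600).

Paleoarchean, Mesoarchean, Neoarchean, Mesoproterozoic, Neoproterozoic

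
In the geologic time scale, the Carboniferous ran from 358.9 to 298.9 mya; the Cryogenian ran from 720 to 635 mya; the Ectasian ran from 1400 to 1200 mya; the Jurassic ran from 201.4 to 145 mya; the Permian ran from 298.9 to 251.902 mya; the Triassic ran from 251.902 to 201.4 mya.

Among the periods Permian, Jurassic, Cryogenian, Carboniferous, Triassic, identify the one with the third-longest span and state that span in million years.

Jurassic, 56.4 million years

Durations: Permian 46.998; Jurassic 56.4; Cryogenian 85; Carboniferous 60; Triassic 50.502 Myr.
Sorted longest-first: Cryogenian (85), Carboniferous (60), Jurassic (56.4), Triassic (50.502), Permian (46.998).
The third longest is Jurassic at 56.4 Myr.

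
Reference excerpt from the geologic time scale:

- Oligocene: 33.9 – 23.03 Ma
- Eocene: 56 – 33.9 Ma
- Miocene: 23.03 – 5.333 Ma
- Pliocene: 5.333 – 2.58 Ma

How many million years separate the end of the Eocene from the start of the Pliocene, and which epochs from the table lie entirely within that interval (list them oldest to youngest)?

28.567 million years; Oligocene, Miocene

End of Eocene = 33.9 Ma; start of Pliocene = 5.333 Ma.
Gap = 33.9 − 5.333 = 28.567 Myr.
Epochs wholly inside 33.9–5.333 Ma: Oligocene (33.9–23.03), Miocene (23.03–5.333).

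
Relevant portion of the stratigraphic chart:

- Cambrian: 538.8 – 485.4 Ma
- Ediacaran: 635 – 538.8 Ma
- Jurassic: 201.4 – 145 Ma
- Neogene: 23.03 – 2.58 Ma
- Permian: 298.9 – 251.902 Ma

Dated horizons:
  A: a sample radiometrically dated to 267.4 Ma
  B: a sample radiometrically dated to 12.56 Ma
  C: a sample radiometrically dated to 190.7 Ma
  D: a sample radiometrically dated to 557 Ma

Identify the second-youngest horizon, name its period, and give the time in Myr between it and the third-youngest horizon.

C, in the Jurassic; 76.7 million years to A

Smaller Ma means younger, so youngest first: B 12.56 < C 190.7 < A 267.4 < D 557.
Counting 2 along gives C (190.7 Ma); the excerpt puts that inside the Jurassic, 201.4–145 Ma.
Next in line is A (267.4 Ma), and 267.4 − 190.7 = 76.7 Myr.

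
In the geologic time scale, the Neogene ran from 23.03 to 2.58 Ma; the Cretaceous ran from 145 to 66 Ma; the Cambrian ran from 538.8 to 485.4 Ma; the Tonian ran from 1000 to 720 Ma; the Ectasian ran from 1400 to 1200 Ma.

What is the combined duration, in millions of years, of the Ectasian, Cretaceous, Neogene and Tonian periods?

Each duration: Ectasian = 200; Cretaceous = 79; Neogene = 20.45; Tonian = 280.
Sum: 200 + 79 + 20.45 + 280 = 579.45 Myr.

579.45 million years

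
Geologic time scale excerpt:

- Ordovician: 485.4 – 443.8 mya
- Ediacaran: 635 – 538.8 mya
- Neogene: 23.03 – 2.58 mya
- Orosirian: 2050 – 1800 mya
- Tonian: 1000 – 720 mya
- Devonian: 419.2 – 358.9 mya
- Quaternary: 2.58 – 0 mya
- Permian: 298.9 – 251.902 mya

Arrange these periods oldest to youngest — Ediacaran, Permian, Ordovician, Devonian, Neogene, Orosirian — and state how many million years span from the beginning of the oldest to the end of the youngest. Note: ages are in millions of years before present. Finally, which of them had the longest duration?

Orosirian → Ediacaran → Ordovician → Devonian → Permian → Neogene; total span 2047.42 Myr; longest is Orosirian

Start ages (Ma): Orosirian 2050, Ediacaran 635, Ordovician 485.4, Devonian 419.2, Permian 298.9, Neogene 23.03.
Ordered oldest to youngest: Orosirian, Ediacaran, Ordovician, Devonian, Permian, Neogene.
Span = 2050 − 2.58 = 2047.42 Myr.
Durations: Ediacaran 96.2, Neogene 20.45, Permian 46.998, Ordovician 41.6, Orosirian 250, Devonian 60.3 → longest is Orosirian (250 Myr).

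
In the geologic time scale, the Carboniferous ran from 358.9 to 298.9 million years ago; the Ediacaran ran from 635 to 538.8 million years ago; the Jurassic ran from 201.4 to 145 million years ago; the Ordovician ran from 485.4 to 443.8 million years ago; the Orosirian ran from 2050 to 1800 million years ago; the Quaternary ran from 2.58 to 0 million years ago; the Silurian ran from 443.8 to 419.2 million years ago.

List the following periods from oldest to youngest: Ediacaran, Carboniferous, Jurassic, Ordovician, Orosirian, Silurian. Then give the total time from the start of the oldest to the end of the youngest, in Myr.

From the excerpt: Ediacaran 635–538.8; Carboniferous 358.9–298.9; Jurassic 201.4–145; Ordovician 485.4–443.8; Orosirian 2050–1800; Silurian 443.8–419.2 (Ma).
Larger Ma is earlier, so the oldest is Orosirian and the youngest is Jurassic; oldest to youngest: Orosirian, Ediacaran, Ordovician, Silurian, Carboniferous, Jurassic.
Oldest start 2050 minus youngest end 145 gives 1905 Myr overall.

Orosirian → Ediacaran → Ordovician → Silurian → Carboniferous → Jurassic; total span 1905 Myr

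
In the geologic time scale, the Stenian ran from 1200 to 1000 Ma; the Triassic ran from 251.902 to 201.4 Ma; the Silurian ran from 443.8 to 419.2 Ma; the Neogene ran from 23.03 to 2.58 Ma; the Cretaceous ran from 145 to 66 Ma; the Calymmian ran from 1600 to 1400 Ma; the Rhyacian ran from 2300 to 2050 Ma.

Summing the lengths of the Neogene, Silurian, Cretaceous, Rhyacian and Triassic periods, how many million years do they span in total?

424.552 million years

Duration is start − end for each: (23.03 − 2.58) + (443.8 − 419.2) + (145 − 66) + (2300 − 2050) + (251.902 − 201.4).
That is 20.45 + 24.6 + 79 + 250 + 50.502, which totals 424.552 million years.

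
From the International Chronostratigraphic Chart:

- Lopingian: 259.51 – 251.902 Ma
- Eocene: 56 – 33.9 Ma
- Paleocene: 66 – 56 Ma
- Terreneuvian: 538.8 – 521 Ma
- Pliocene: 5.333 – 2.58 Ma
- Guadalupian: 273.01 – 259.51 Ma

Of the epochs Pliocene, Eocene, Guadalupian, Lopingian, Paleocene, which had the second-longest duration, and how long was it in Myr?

Guadalupian, 13.5 million years

Durations: Pliocene 2.753; Eocene 22.1; Guadalupian 13.5; Lopingian 7.608; Paleocene 10 Myr.
Sorted longest-first: Eocene (22.1), Guadalupian (13.5), Paleocene (10), Lopingian (7.608), Pliocene (2.753).
The second longest is Guadalupian at 13.5 Myr.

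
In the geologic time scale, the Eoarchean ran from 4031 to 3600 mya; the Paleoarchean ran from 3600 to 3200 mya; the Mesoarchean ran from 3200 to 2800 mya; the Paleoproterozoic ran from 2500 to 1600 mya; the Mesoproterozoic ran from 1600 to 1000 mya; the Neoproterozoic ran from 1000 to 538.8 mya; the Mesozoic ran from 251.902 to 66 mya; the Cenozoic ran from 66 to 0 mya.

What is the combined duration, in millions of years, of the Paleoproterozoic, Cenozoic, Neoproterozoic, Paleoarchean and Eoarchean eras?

2258.2 million years

Each duration: Paleoproterozoic = 900; Cenozoic = 66; Neoproterozoic = 461.2; Paleoarchean = 400; Eoarchean = 431.
Sum: 900 + 66 + 461.2 + 400 + 431 = 2258.2 Myr.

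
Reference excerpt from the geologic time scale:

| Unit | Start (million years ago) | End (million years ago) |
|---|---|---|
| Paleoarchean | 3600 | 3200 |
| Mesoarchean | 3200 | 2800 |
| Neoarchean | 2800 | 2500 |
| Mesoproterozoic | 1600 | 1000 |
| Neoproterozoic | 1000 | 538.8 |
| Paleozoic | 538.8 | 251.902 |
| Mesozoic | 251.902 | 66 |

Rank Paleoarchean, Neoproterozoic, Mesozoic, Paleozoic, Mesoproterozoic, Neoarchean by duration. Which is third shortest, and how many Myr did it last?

Durations: Paleoarchean 400; Neoproterozoic 461.2; Mesozoic 185.902; Paleozoic 286.898; Mesoproterozoic 600; Neoarchean 300 Myr.
Sorted shortest-first: Mesozoic (185.902), Paleozoic (286.898), Neoarchean (300), Paleoarchean (400), Neoproterozoic (461.2), Mesoproterozoic (600).
The third shortest is Neoarchean at 300 Myr.

Neoarchean, 300 million years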